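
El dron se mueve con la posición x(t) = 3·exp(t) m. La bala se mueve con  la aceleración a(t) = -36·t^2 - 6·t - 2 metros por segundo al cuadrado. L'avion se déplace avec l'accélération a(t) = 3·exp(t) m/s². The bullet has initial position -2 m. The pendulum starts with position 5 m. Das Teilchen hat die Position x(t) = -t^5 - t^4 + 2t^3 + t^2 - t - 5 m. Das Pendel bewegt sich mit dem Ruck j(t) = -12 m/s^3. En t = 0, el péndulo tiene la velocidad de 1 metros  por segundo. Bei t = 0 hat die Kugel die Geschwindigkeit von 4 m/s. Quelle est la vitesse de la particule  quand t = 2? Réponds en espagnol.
Partiendo de la posición x(t) = -t^5 - t^4 + 2·t^3 + t^2 - t - 5, tomamos 1 derivada. Tomando d/dt de x(t), encontramos v(t) = -5·t^4 - 4·t^3 + 6·t^2 + 2·t - 1. De la ecuación de la velocidad v(t) = -5·t^4 - 4·t^3 + 6·t^2 + 2·t - 1, sustituimos t = 2 para obtener v = -85.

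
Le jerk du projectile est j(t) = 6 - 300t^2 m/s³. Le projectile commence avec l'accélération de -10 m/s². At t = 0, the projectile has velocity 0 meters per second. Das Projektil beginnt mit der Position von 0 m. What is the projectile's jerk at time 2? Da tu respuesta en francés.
De l'équation du jerk j(t) = 6 - 300·t^2, nous substituons t = 2 pour obtenir j = -1194.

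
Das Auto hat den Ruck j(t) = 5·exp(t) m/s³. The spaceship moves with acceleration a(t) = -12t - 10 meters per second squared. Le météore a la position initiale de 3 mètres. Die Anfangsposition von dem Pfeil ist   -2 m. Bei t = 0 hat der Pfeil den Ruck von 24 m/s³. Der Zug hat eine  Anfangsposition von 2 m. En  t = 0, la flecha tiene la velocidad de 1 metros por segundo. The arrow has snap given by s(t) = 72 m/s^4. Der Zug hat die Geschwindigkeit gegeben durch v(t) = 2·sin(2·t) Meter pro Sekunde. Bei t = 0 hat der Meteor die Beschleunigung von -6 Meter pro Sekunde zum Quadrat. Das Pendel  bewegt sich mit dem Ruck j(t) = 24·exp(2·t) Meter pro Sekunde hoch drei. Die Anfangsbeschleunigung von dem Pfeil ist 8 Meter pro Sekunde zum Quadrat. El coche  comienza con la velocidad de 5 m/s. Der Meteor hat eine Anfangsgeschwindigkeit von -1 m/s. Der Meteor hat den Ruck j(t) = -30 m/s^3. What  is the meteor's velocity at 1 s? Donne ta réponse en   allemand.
Wir müssen die Stammfunktion unserer Gleichung für den Ruck j(t) = -30 2-mal finden. Durch Integration von dem Ruck und Verwendung der Anfangsbedingung a(0) = -6, erhalten wir a(t) = -30·t - 6. Durch Integration von der Beschleunigung und Verwendung der Anfangsbedingung v(0) = -1, erhalten wir v(t) = -15·t^2 - 6·t - 1. Aus der Gleichung für die Geschwindigkeit v(t) = -15·t^2 - 6·t - 1, setzen wir t = 1 ein und erhalten v = -22.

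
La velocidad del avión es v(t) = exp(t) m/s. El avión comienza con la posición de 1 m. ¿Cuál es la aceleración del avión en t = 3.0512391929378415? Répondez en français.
En partant de la vitesse v(t) = exp(t), nous prenons 1 dérivée. La dérivée de la vitesse donne l'accélération: a(t) = exp(t). En utilisant a(t) = exp(t) et en substituant t = 3.0512391929378415, nous trouvons a = 21.1415266272803.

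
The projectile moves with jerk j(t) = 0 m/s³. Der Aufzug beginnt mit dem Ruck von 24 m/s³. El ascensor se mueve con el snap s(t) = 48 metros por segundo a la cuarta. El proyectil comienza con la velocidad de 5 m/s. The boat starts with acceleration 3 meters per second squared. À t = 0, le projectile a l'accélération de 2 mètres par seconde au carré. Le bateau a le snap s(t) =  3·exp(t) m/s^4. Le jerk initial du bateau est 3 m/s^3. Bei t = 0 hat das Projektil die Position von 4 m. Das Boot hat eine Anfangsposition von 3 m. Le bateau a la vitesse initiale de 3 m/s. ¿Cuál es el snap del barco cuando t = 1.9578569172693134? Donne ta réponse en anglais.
From the given snap equation s(t) = 3·exp(t), we substitute t = 1.9578569172693134 to get s = 21.2523867335739.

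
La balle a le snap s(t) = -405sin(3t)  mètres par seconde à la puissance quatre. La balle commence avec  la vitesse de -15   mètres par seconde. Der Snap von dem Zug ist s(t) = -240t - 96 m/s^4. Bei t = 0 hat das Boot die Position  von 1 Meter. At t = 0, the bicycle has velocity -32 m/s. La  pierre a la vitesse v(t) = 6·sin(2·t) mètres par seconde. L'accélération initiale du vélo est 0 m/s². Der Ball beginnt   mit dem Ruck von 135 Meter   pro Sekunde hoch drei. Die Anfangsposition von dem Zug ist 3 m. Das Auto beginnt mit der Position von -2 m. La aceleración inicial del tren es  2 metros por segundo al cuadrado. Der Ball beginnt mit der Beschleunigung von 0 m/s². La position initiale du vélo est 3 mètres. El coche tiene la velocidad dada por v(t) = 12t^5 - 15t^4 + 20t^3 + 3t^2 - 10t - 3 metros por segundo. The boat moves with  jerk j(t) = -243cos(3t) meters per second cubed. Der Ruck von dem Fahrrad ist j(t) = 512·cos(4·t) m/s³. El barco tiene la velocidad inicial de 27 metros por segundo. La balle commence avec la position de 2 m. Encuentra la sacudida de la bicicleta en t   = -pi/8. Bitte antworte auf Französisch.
En utilisant j(t) = 512·cos(4·t) et en substituant t = -pi/8, nous trouvons j = 0.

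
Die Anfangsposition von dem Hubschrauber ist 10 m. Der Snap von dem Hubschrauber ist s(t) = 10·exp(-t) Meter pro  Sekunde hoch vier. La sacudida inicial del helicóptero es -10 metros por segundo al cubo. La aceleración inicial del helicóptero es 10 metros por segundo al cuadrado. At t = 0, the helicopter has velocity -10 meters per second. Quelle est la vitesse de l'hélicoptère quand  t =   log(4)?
En partant du snap s(t) = 10·exp(-t), nous prenons 3 intégrales. L'intégrale du snap, avec j(0) = -10, donne le jerk: j(t) = -10·exp(-t). La primitive du jerk, avec a(0) = 10, donne l'accélération: a(t) = 10·exp(-t). L'intégrale de l'accélération, avec v(0) = -10, donne la vitesse: v(t) = -10·exp(-t). En utilisant v(t) = -10·exp(-t) et en substituant t = log(4), nous trouvons v = -5/2.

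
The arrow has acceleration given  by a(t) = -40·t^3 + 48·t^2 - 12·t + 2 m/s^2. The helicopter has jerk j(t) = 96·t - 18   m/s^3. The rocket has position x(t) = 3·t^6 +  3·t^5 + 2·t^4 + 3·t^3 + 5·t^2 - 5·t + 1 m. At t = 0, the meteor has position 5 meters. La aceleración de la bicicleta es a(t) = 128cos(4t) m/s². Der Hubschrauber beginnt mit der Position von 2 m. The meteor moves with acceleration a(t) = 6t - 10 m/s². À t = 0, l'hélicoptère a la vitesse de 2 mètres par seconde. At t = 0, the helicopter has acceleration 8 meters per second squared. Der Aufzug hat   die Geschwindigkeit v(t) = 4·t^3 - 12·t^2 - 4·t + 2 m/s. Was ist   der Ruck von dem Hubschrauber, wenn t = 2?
Mit j(t) = 96·t - 18 und Einsetzen von t = 2, finden wir j = 174.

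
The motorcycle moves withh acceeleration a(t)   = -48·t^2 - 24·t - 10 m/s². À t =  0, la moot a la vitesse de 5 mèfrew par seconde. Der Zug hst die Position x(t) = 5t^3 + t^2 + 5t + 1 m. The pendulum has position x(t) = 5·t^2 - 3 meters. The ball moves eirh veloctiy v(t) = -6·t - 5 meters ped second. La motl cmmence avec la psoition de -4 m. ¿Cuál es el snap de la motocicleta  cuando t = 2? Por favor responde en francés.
Nous devons dériver notre équation de l'accélération a(t) = -48·t^2 - 24·t - 10 2 fois. En dérivant l'accélération, nous obtenons le jerk: j(t) = -96·t - 24. En dérivant le jerk, nous obtenons le snap: s(t) = -96. En utilisant s(t) = -96 et en substituant t = 2, nous trouvons s = -96.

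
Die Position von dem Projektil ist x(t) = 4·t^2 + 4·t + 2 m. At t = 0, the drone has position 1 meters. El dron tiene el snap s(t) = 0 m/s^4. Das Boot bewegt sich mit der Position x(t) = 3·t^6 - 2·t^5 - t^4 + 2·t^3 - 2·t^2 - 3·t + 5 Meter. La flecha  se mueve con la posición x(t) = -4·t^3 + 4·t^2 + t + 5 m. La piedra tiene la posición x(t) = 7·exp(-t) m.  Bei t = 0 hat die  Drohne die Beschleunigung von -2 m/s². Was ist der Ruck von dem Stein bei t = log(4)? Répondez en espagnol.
Debemos derivar nuestra ecuación de la posición x(t) = 7·exp(-t) 3 veces. Tomando d/dt de x(t), encontramos v(t) = -7·exp(-t). La derivada de la velocidad da la aceleración: a(t) = 7·exp(-t). Derivando la aceleración, obtenemos la sacudida: j(t) = -7·exp(-t). Tenemos la sacudida j(t) = -7·exp(-t). Sustituyendo t = log(4): j(log(4)) = -7/4.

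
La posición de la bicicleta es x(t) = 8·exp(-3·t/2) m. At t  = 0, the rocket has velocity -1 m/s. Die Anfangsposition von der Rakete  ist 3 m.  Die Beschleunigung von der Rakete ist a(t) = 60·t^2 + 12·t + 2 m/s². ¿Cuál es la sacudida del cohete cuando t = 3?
Partiendo de la aceleración a(t) = 60·t^2 + 12·t + 2, tomamos 1 derivada. La derivada de la aceleración da la sacudida: j(t) = 120·t + 12. Tenemos la sacudida j(t) = 120·t + 12. Sustituyendo t = 3: j(3) = 372.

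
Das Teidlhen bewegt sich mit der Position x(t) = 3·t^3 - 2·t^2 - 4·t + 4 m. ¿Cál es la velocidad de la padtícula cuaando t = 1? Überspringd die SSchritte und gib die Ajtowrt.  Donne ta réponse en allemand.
Die Antwort ist 1.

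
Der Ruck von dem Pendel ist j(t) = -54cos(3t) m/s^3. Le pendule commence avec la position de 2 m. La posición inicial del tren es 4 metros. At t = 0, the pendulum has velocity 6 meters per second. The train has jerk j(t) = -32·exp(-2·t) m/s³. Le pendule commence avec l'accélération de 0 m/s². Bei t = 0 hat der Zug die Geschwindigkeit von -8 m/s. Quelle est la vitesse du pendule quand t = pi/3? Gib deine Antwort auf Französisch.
En partant du jerk j(t) = -54·cos(3·t), nous prenons 2 intégrales. L'intégrale du jerk, avec a(0) = 0, donne l'accélération: a(t) = -18·sin(3·t). L'intégrale de l'accélération, avec v(0) = 6, donne la vitesse: v(t) = 6·cos(3·t). Nous avons la vitesse v(t) = 6·cos(3·t). En substituant t = pi/3: v(pi/3) = -6.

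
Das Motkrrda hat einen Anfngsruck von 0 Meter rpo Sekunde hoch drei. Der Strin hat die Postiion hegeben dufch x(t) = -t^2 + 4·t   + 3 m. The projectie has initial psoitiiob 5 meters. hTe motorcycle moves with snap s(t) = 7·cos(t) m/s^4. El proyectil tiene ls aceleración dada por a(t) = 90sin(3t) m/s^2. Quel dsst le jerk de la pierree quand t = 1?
Nous devons dériver notre équation de la position x(t) = -t^2 + 4·t + 3 3 fois. En prenant d/dt de x(t), nous trouvons v(t) = 4 - 2·t. La dérivée de la vitesse donne l'accélération: a(t) = -2. En dérivant l'accélération, nous obtenons le jerk: j(t) = 0. En utilisant j(t) = 0 et en substituant t = 1, nous trouvons j = 0.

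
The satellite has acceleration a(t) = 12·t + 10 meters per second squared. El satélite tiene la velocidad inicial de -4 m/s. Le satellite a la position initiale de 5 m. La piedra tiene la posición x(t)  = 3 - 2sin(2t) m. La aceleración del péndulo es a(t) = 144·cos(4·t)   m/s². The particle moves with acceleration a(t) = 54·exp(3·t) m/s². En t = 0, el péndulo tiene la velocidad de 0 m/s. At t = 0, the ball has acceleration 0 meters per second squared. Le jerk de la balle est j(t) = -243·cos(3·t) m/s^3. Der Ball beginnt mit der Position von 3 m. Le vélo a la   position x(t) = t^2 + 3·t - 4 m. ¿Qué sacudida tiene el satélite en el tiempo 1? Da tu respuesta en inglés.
We must differentiate our acceleration equation a(t) = 12·t + 10 1 time. Differentiating acceleration, we get jerk: j(t) = 12. Using j(t) = 12 and substituting t = 1, we find j = 12.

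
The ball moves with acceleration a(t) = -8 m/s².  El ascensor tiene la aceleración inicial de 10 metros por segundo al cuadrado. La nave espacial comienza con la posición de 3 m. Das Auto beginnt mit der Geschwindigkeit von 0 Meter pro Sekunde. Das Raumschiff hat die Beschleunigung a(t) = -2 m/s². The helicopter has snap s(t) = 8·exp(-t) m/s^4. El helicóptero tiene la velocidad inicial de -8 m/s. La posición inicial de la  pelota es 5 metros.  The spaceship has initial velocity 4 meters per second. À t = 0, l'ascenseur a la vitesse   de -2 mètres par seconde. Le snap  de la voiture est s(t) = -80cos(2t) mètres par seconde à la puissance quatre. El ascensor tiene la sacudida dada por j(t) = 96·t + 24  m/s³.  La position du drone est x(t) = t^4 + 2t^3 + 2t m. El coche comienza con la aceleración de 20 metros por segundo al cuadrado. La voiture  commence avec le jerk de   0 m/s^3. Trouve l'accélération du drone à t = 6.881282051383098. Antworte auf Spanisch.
Debemos derivar nuestra ecuación de la posición x(t) = t^4 + 2·t^3 + 2·t 2 veces. La derivada de la posición da la velocidad: v(t) = 4·t^3 + 6·t^2 + 2. La derivada de la velocidad da la aceleración: a(t) = 12·t^2 + 12·t. Tenemos la aceleración a(t) = 12·t^2 + 12·t. Sustituyendo t = 6.881282051383098: a(6.881282051383098) = 650.799896664843.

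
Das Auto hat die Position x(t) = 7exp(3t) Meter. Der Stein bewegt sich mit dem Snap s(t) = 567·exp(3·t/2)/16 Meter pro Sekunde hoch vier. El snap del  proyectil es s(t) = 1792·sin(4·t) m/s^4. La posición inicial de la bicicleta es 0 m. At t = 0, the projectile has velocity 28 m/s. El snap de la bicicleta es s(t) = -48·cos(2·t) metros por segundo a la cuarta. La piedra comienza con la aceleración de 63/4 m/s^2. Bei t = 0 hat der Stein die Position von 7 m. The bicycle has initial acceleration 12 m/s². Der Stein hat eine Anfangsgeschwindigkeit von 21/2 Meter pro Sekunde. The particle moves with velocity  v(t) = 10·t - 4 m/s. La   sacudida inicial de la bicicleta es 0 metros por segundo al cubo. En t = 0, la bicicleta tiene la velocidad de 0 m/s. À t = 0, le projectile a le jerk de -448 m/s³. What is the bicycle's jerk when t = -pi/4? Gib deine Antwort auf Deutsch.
Wir müssen unsere Gleichung für den Snap s(t) = -48·cos(2·t) 1-mal integrieren. Durch Integration von dem Snap und Verwendung der Anfangsbedingung j(0) = 0, erhalten wir j(t) = -24·sin(2·t). Mit j(t) = -24·sin(2·t) und Einsetzen von t = -pi/4, finden wir j = 24.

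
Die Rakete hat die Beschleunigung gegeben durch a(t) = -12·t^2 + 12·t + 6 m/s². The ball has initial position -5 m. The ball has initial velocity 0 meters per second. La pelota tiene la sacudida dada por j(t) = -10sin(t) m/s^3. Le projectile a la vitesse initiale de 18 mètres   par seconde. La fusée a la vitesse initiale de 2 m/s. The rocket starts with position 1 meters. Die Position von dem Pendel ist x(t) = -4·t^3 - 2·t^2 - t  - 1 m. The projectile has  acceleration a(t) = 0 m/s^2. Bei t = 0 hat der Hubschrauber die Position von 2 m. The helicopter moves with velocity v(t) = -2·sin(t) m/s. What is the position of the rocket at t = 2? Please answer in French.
Nous devons intégrer notre équation de l'accélération a(t) = -12·t^2 + 12·t + 6 2 fois. En prenant ∫a(t)dt et en appliquant v(0) = 2, nous trouvons v(t) = -4·t^3 + 6·t^2 + 6·t + 2. En prenant ∫v(t)dt et en appliquant x(0) = 1, nous trouvons x(t) = -t^4 + 2·t^3 + 3·t^2 + 2·t + 1. Nous avons la position x(t) = -t^4 + 2·t^3 + 3·t^2 + 2·t + 1. En substituant t = 2: x(2) = 17.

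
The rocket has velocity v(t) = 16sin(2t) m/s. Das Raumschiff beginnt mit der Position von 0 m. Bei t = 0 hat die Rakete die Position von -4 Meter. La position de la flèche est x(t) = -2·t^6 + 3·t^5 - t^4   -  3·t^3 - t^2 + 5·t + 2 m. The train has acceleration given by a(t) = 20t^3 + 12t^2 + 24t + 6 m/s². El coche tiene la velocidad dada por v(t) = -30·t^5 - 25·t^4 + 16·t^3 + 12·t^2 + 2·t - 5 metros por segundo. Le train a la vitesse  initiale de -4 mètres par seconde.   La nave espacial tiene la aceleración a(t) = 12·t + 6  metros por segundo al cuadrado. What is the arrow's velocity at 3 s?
Starting from position x(t) = -2·t^6 + 3·t^5 - t^4 - 3·t^3 - t^2 + 5·t + 2, we take 1 derivative. Differentiating position, we get velocity: v(t) = -12·t^5 + 15·t^4 - 4·t^3 - 9·t^2 - 2·t + 5. We have velocity v(t) = -12·t^5 + 15·t^4 - 4·t^3 - 9·t^2 - 2·t + 5. Substituting t = 3: v(3) = -1891.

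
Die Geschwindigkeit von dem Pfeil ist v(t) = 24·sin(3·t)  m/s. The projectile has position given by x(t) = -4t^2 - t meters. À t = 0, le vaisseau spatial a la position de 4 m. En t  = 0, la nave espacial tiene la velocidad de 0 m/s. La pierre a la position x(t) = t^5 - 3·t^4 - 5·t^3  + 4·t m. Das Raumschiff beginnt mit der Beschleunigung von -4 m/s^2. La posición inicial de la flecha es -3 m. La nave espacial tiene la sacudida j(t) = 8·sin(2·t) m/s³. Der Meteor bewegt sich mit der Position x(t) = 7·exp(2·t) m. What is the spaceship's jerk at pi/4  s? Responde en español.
De la ecuación de la sacudida j(t) = 8·sin(2·t), sustituimos t = pi/4 para obtener j = 8.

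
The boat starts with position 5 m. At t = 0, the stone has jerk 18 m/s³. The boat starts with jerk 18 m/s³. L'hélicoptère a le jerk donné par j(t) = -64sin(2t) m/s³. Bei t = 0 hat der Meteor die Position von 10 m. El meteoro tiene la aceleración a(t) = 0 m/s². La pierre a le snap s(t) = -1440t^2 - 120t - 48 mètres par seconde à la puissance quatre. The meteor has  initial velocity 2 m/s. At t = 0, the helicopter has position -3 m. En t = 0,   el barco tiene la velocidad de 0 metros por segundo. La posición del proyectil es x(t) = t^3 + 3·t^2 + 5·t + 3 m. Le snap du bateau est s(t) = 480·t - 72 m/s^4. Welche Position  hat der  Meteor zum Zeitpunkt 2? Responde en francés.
Pour résoudre ceci, nous devons prendre 2 intégrales de notre équation de l'accélération a(t) = 0. L'intégrale de l'accélération, avec v(0) = 2, donne la vitesse: v(t) = 2. L'intégrale de la vitesse est la position. En utilisant x(0) = 10, nous obtenons x(t) = 2·t + 10. En utilisant x(t) = 2·t + 10 et en substituant t = 2, nous trouvons x = 14.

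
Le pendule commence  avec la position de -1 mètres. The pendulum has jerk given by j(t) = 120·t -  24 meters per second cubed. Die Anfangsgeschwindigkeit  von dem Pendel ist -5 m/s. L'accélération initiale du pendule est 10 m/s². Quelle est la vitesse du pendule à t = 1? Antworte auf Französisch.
Nous devons intégrer notre équation du jerk j(t) = 120·t - 24 2 fois. La primitive du jerk est l'accélération. En utilisant a(0) = 10, nous obtenons a(t) = 60·t^2 - 24·t + 10. La primitive de l'accélération, avec v(0) = -5, donne la vitesse: v(t) = 20·t^3 - 12·t^2 + 10·t - 5. En utilisant v(t) = 20·t^3 - 12·t^2 + 10·t - 5 et en substituant t = 1, nous trouvons v = 13.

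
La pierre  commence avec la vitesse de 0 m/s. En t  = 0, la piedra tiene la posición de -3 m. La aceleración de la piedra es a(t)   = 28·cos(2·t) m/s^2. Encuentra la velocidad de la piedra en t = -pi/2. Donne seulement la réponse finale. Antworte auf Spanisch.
La velocidad en t = -pi/2 es v = 0.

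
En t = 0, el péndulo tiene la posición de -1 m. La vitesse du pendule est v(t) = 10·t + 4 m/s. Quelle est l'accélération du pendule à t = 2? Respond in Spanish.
Para resolver esto, necesitamos tomar 1 derivada de nuestra ecuación de la velocidad v(t) = 10·t + 4. Derivando la velocidad, obtenemos la aceleración: a(t) = 10. Usando a(t) = 10 y sustituyendo t = 2, encontramos a = 10.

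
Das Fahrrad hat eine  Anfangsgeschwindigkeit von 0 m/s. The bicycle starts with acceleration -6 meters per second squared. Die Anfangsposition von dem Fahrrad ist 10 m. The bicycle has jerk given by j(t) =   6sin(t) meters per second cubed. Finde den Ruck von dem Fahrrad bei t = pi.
Aus der Gleichung für den Ruck j(t) = 6·sin(t), setzen wir t = pi ein und erhalten j = 0.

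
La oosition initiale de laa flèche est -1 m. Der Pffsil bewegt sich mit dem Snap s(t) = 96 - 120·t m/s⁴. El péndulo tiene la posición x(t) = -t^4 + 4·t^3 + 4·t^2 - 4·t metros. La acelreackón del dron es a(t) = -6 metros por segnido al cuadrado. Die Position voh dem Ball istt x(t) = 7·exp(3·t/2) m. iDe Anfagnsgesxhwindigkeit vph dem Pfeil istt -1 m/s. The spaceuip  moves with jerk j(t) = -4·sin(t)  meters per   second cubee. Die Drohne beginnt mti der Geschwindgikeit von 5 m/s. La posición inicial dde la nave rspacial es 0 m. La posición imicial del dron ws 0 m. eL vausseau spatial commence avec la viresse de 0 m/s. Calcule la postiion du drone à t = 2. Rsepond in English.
We need to integrate our acceleration equation a(t) = -6 2 times. Integrating acceleration and using the initial condition v(0) = 5, we get v(t) = 5 - 6·t. The integral of velocity, with x(0) = 0, gives position: x(t) = -3·t^2 + 5·t. We have position x(t) = -3·t^2 + 5·t. Substituting t = 2: x(2) = -2.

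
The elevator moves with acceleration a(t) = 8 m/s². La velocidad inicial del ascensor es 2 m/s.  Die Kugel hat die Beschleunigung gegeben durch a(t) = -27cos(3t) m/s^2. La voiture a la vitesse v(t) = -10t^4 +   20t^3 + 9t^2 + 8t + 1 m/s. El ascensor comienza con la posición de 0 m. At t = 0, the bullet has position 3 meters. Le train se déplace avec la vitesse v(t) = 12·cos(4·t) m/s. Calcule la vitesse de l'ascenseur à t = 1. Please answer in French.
En partant de l'accélération a(t) = 8, nous prenons 1 primitive. La primitive de l'accélération, avec v(0) = 2, donne la vitesse: v(t) = 8·t + 2. De l'équation de la vitesse v(t) = 8·t + 2, nous substituons t = 1 pour obtenir v = 10.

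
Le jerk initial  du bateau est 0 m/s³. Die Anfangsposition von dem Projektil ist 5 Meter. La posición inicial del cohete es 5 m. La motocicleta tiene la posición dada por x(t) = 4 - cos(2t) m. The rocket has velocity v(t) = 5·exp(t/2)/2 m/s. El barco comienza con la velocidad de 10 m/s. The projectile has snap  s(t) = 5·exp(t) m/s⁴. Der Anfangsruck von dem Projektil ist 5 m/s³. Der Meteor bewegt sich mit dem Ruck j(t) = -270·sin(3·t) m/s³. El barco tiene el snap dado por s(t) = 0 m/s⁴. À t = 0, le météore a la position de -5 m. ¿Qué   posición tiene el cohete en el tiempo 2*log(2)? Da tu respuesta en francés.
Nous devons trouver la primitive de notre équation de la vitesse v(t) = 5·exp(t/2)/2 1 fois. En intégrant la vitesse et en utilisant la condition initiale x(0) = 5, nous obtenons x(t) = 5·exp(t/2). En utilisant x(t) = 5·exp(t/2) et en substituant t = 2*log(2), nous trouvons x = 10.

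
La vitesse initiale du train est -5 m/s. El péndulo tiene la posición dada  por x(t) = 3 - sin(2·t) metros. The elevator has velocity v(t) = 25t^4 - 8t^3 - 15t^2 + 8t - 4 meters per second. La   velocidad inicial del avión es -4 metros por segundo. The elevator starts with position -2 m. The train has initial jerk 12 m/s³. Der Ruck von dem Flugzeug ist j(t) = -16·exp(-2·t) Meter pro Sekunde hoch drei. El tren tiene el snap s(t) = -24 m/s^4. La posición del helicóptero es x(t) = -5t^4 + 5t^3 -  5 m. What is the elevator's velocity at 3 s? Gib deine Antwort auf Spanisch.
De la ecuación de la velocidad v(t) = 25·t^4 - 8·t^3 - 15·t^2 + 8·t - 4, sustituimos t = 3 para obtener v = 1694.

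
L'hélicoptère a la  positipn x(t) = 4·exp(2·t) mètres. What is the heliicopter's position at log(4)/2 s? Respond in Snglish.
From the given position equation x(t) = 4·exp(2·t), we substitute t = log(4)/2 to get x = 16.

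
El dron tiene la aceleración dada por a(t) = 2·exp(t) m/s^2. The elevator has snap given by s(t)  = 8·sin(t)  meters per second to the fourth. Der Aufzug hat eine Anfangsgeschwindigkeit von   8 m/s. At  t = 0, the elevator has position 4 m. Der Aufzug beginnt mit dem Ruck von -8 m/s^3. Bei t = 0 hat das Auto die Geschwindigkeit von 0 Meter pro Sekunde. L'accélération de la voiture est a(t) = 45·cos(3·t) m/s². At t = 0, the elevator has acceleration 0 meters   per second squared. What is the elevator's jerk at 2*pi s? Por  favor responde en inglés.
We must find the antiderivative of our snap equation s(t) = 8·sin(t) 1 time. Taking ∫s(t)dt and applying j(0) = -8, we find j(t) = -8·cos(t). From the given jerk equation j(t) = -8·cos(t), we substitute t = 2*pi to get j = -8.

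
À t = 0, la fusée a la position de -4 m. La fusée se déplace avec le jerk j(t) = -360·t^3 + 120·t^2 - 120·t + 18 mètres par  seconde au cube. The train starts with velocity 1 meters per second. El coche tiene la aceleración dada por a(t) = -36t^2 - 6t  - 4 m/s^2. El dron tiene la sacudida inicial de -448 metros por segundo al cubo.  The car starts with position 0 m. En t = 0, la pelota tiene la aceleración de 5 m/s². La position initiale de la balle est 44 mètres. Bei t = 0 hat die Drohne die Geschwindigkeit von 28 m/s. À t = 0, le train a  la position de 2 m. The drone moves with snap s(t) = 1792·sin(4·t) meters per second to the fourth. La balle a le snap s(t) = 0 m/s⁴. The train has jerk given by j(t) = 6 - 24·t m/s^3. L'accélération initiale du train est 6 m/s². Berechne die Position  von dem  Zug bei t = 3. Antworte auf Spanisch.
Debemos encontrar la antiderivada de nuestra ecuación de la sacudida j(t) = 6 - 24·t 3 veces. La antiderivada de la sacudida, con a(0) = 6, da la aceleración: a(t) = -12·t^2 + 6·t + 6. La antiderivada de la aceleración, con v(0) = 1, da la velocidad: v(t) = -4·t^3 + 3·t^2 + 6·t + 1. La antiderivada de la velocidad es la posición. Usando x(0) = 2, obtenemos x(t) = -t^4 + t^3 + 3·t^2 + t + 2. Usando x(t) = -t^4 + t^3 + 3·t^2 + t + 2 y sustituyendo t = 3, encontramos x = -22.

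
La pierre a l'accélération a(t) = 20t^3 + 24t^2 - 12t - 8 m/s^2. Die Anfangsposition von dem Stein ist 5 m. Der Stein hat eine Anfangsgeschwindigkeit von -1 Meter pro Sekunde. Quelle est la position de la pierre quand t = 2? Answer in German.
Um dies zu lösen, müssen wir 2 Integrale unserer Gleichung für die Beschleunigung a(t) = 20·t^3 + 24·t^2 - 12·t - 8 finden. Das Integral von der Beschleunigung, mit v(0) = -1, ergibt die Geschwindigkeit: v(t) = 5·t^4 + 8·t^3 - 6·t^2 - 8·t - 1. Mit ∫v(t)dt und Anwendung von x(0) = 5, finden wir x(t) = t^5 + 2·t^4 - 2·t^3 - 4·t^2 - t + 5. Wir haben die Position x(t) = t^5 + 2·t^4 - 2·t^3 - 4·t^2 - t + 5. Durch Einsetzen von t = 2: x(2) = 35.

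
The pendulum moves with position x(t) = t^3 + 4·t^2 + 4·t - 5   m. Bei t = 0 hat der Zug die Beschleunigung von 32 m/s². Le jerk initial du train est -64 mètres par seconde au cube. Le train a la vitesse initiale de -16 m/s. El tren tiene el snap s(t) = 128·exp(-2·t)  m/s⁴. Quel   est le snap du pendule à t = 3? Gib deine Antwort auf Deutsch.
Ausgehend von der Position x(t) = t^3 + 4·t^2 + 4·t - 5, nehmen wir 4 Ableitungen. Mit d/dt von x(t) finden wir v(t) = 3·t^2 + 8·t + 4. Mit d/dt von v(t) finden wir a(t) = 6·t + 8. Durch Ableiten von der Beschleunigung erhalten wir den Ruck: j(t) = 6. Die Ableitung von dem Ruck ergibt den Snap: s(t) = 0. Wir haben den Snap s(t) = 0. Durch Einsetzen von t = 3: s(3) = 0.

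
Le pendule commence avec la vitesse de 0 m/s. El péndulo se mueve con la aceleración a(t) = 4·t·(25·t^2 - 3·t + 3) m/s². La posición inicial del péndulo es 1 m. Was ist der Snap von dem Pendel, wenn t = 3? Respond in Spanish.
Partiendo de la aceleración a(t) = 4·t·(25·t^2 - 3·t + 3), tomamos 2 derivadas. La derivada de la aceleración da la sacudida: j(t) = 100·t^2 + 4·t·(50·t - 3) - 12·t + 12. Derivando la sacudida, obtenemos el snap: s(t) = 600·t - 24. De la ecuación del snap s(t) = 600·t - 24, sustituimos t = 3 para obtener s = 1776.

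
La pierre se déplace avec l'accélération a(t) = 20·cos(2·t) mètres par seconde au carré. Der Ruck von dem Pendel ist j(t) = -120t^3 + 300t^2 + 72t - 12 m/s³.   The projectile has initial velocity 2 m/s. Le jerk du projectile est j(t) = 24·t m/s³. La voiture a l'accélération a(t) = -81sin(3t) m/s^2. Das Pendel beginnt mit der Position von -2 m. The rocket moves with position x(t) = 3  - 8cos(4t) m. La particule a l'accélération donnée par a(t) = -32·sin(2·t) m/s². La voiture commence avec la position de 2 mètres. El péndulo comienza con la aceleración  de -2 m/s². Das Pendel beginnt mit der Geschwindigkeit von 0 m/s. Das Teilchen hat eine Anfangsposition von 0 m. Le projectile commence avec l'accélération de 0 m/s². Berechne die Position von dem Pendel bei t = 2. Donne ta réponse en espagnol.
Partiendo de la sacudida j(t) = -120·t^3 + 300·t^2 + 72·t - 12, tomamos 3 antiderivadas. La antiderivada de la sacudida es la aceleración. Usando a(0) = -2, obtenemos a(t) = -30·t^4 + 100·t^3 + 36·t^2 - 12·t - 2. La integral de la aceleración es la velocidad. Usando v(0) = 0, obtenemos v(t) = t·(-6·t^4 + 25·t^3 + 12·t^2 - 6·t - 2). Tomando ∫v(t)dt y aplicando x(0) = -2, encontramos x(t) = -t^6 + 5·t^5 + 3·t^4 - 2·t^3 - t^2 - 2. Tenemos la posición x(t) = -t^6 + 5·t^5 + 3·t^4 - 2·t^3 - t^2 - 2. Sustituyendo t = 2: x(2) = 122.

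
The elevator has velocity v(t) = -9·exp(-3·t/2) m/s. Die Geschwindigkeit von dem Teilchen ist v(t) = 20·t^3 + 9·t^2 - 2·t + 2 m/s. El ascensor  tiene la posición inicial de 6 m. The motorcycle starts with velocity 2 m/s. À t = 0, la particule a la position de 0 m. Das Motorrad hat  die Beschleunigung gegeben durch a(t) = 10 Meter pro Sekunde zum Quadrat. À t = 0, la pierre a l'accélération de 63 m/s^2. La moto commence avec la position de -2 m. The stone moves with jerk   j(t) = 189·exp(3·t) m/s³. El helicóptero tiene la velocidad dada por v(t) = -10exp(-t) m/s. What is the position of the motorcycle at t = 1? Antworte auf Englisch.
We must find the integral of our acceleration equation a(t) = 10 2 times. The antiderivative of acceleration, with v(0) = 2, gives velocity: v(t) = 10·t + 2. Finding the antiderivative of v(t) and using x(0) = -2: x(t) = 5·t^2 + 2·t - 2. From the given position equation x(t) = 5·t^2 + 2·t - 2, we substitute t = 1 to get x = 5.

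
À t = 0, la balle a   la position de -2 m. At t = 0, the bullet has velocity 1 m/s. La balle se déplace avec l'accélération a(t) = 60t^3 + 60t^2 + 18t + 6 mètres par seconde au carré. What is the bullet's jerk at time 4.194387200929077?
Starting from acceleration a(t) = 60·t^3 + 60·t^2 + 18·t + 6, we take 1 derivative. Taking d/dt of a(t), we find j(t) = 180·t^2 + 120·t + 18. From the given jerk equation j(t) = 180·t^2 + 120·t + 18, we substitute t = 4.194387200929077 to get j = 3688.04558254867.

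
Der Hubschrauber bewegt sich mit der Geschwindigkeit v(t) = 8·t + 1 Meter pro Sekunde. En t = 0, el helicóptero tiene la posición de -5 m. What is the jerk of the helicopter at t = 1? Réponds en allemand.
Um dies zu lösen, müssen wir 2 Ableitungen unserer Gleichung für die Geschwindigkeit v(t) = 8·t + 1 nehmen. Mit d/dt von v(t) finden wir a(t) = 8. Durch Ableiten von der Beschleunigung erhalten wir den Ruck: j(t) = 0. Aus der Gleichung für den Ruck j(t) = 0, setzen wir t = 1 ein und erhalten j = 0.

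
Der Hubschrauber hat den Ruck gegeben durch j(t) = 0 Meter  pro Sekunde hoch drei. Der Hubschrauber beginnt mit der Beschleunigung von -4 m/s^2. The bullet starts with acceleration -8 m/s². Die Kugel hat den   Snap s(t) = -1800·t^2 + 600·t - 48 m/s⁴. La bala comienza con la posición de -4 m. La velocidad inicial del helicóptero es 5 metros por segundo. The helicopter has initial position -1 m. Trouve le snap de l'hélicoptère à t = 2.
Nous devons dériver notre équation du jerk j(t) = 0 1 fois. En dérivant le jerk, nous obtenons le snap: s(t) = 0. Nous avons le snap s(t) = 0. En substituant t = 2: s(2) = 0.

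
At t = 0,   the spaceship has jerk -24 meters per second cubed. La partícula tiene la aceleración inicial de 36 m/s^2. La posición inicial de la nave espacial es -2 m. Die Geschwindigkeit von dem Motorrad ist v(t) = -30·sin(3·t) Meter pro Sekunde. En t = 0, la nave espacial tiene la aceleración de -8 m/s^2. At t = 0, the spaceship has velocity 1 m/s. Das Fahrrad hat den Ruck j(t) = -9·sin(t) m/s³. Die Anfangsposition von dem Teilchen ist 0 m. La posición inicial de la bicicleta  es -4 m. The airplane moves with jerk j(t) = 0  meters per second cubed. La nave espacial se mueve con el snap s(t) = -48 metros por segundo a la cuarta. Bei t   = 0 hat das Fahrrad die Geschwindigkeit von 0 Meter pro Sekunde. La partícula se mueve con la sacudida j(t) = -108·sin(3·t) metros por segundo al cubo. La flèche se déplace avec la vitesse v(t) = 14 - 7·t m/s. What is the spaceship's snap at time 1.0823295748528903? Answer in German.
Aus der Gleichung für den Snap s(t) = -48, setzen wir t = 1.0823295748528903 ein und erhalten s = -48.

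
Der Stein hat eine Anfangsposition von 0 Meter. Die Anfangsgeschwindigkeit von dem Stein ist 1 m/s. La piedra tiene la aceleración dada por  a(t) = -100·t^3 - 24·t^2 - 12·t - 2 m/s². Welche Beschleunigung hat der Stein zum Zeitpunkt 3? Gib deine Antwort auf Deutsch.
Aus der Gleichung für die Beschleunigung a(t) = -100·t^3 - 24·t^2 - 12·t - 2, setzen wir t = 3 ein und erhalten a = -2954.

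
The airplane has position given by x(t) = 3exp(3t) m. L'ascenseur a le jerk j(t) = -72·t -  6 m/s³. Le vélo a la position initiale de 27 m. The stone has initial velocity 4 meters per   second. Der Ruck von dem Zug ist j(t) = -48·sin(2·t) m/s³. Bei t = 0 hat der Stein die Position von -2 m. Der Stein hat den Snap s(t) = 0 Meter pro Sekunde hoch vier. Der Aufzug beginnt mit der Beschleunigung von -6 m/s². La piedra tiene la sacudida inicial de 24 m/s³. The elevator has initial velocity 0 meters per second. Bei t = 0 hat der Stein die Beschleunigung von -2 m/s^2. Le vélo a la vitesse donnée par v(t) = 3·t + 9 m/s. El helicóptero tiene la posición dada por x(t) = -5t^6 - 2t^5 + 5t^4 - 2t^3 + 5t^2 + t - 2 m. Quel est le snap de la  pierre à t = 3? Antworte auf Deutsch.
Wir haben den Snap s(t) = 0. Durch Einsetzen von t = 3: s(3) = 0.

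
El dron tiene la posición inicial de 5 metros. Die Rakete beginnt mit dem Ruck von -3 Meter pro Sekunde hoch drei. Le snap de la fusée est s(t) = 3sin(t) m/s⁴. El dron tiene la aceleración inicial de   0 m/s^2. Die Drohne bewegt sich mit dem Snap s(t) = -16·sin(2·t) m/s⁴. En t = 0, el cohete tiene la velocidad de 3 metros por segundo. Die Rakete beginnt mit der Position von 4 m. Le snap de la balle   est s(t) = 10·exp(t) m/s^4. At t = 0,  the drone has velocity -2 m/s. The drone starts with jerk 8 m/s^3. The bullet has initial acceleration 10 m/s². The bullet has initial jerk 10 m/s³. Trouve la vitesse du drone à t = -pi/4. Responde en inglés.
We need to integrate our snap equation s(t) = -16·sin(2·t) 3 times. Taking ∫s(t)dt and applying j(0) = 8, we find j(t) = 8·cos(2·t). Taking ∫j(t)dt and applying a(0) = 0, we find a(t) = 4·sin(2·t). Taking ∫a(t)dt and applying v(0) = -2, we find v(t) = -2·cos(2·t). We have velocity v(t) = -2·cos(2·t). Substituting t = -pi/4: v(-pi/4) = 0.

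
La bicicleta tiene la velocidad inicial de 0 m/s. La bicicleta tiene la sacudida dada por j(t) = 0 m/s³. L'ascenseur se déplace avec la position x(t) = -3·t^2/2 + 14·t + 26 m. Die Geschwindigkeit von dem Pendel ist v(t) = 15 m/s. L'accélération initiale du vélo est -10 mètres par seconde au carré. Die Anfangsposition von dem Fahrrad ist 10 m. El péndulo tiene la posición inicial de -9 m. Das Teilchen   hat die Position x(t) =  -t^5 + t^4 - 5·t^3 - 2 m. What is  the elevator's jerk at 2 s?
Starting from position x(t) = -3·t^2/2 + 14·t + 26, we take 3 derivatives. Differentiating position, we get velocity: v(t) = 14 - 3·t. Taking d/dt of v(t), we find a(t) = -3. The derivative of acceleration gives jerk: j(t) = 0. Using j(t) = 0 and substituting t = 2, we find j = 0.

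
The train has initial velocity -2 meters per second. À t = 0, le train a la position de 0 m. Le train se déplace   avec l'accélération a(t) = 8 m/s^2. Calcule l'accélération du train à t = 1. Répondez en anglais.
We have acceleration a(t) = 8. Substituting t = 1: a(1) = 8.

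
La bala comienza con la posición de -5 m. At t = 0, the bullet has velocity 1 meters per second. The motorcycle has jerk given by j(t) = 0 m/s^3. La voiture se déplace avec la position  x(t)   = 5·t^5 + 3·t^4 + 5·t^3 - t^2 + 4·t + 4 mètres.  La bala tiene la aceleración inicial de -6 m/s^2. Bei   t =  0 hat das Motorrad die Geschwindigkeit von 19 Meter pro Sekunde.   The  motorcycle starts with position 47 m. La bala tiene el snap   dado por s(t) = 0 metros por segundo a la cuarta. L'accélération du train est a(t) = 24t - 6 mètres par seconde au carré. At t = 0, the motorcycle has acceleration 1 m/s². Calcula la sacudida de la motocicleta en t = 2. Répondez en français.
Nous avons le jerk j(t) = 0. En substituant t = 2: j(2) = 0.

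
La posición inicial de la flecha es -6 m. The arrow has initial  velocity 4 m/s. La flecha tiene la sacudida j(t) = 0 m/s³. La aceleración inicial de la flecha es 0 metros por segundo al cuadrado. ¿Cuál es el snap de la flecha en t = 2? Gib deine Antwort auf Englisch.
We must differentiate our jerk equation j(t) = 0 1 time. Differentiating jerk, we get snap: s(t) = 0. We have snap s(t) = 0. Substituting t = 2: s(2) = 0.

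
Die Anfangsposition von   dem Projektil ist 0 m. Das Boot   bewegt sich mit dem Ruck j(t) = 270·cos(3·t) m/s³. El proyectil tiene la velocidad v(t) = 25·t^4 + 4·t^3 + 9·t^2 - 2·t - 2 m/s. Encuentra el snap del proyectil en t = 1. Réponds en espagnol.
Debemos derivar nuestra ecuación de la velocidad v(t) = 25·t^4 + 4·t^3 + 9·t^2 - 2·t - 2 3 veces. Tomando d/dt de v(t), encontramos a(t) = 100·t^3 + 12·t^2 + 18·t - 2. La derivada de la aceleración da la sacudida: j(t) = 300·t^2 + 24·t + 18. Tomando d/dt de j(t), encontramos s(t) = 600·t + 24. De la ecuación del snap s(t) = 600·t + 24, sustituimos t = 1 para obtener s = 624.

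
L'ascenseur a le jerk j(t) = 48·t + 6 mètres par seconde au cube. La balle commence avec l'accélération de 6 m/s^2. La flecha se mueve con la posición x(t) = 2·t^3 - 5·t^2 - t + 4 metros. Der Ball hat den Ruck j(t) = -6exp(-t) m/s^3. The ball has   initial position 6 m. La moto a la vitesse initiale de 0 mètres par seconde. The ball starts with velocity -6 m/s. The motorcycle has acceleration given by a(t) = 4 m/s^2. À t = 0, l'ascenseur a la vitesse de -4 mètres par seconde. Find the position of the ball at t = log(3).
We must find the antiderivative of our jerk equation j(t) = -6·exp(-t) 3 times. The integral of jerk is acceleration. Using a(0) = 6, we get a(t) = 6·exp(-t). Integrating acceleration and using the initial condition v(0) = -6, we get v(t) = -6·exp(-t). The integral of velocity is position. Using x(0) = 6, we get x(t) = 6·exp(-t). From the given position equation x(t) = 6·exp(-t), we substitute t = log(3) to get x = 2.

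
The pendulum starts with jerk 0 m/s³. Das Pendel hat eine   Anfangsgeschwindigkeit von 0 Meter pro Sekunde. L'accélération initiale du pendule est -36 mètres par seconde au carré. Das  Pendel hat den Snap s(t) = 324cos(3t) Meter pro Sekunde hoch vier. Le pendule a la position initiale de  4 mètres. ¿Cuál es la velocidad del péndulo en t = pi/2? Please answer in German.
Ausgehend von dem Snap s(t) = 324·cos(3·t), nehmen wir 3 Integrale. Mit ∫s(t)dt und Anwendung von j(0) = 0, finden wir j(t) = 108·sin(3·t). Das Integral von dem Ruck, mit a(0) = -36, ergibt die Beschleunigung: a(t) = -36·cos(3·t). Mit ∫a(t)dt und Anwendung von v(0) = 0, finden wir v(t) = -12·sin(3·t). Mit v(t) = -12·sin(3·t) und Einsetzen von t = pi/2, finden wir v = 12.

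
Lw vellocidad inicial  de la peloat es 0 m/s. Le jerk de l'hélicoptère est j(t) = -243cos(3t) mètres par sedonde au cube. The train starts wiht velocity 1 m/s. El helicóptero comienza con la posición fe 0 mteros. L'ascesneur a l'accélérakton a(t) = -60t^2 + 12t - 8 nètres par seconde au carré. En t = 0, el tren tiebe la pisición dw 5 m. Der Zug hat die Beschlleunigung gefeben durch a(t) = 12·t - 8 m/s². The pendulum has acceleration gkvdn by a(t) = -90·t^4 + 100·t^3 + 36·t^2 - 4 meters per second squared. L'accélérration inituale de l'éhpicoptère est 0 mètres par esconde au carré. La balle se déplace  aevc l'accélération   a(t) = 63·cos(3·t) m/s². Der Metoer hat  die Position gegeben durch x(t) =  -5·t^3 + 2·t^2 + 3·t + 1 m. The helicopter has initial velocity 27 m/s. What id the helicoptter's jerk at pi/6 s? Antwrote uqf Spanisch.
De la ecuación de la sacudida j(t) = -243·cos(3·t), sustituimos t = pi/6 para obtener j = 0.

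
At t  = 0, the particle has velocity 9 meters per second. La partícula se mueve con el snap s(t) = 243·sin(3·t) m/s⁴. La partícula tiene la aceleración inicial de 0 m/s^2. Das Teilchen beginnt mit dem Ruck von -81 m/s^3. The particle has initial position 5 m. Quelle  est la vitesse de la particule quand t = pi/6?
Pour résoudre ceci, nous devons prendre 3 primitives de notre équation du snap s(t) = 243·sin(3·t). En intégrant le snap et en utilisant la condition initiale j(0) = -81, nous obtenons j(t) = -81·cos(3·t). En prenant ∫j(t)dt et en appliquant a(0) = 0, nous trouvons a(t) = -27·sin(3·t). En intégrant l'accélération et en utilisant la condition initiale v(0) = 9, nous obtenons v(t) = 9·cos(3·t). En utilisant v(t) = 9·cos(3·t) et en substituant t = pi/6, nous trouvons v = 0.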